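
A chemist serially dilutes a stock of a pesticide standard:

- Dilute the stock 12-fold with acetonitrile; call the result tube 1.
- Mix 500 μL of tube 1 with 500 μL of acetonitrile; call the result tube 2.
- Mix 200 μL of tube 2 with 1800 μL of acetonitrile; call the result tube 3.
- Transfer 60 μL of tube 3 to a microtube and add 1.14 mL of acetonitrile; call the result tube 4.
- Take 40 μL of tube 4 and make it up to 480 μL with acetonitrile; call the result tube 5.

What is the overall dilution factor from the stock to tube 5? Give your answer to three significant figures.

5.76 × 10^4

Step 1: 12-fold → factor 12
Step 2: 500 μL + 500 μL = 1000 μL total → factor 1000/500 = 2
Step 3: 200 μL + 1800 μL = 2000 μL total → factor 2000/200 = 10
Step 4: 60 μL + 1.14 mL = 1200 μL total → factor 1200/60 = 20
Step 5: 40 μL brought to 480 μL → factor 480/40 = 12
Overall dilution factor = 12 × 2 × 10 × 20 × 12 = 57600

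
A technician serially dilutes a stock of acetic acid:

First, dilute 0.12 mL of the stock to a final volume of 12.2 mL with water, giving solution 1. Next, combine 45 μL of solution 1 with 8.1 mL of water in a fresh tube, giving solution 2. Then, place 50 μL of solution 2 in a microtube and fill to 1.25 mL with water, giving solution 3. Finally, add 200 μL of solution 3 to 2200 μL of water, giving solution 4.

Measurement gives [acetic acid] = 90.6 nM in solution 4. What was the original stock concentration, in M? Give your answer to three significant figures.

0.500 M

Step 1: 0.12 mL brought to 12.2 mL → factor 12.2/0.12 = 101.67
Step 2: 45 μL + 8.1 mL = 8145 μL total → factor 8145/45 = 181
Step 3: 50 μL brought to 1.25 mL → factor 1250/50 = 25
Step 4: 200 μL + 2200 μL = 2400 μL total → factor 2400/200 = 12
Overall dilution factor = 101.67 × 181 × 25 × 12 = 5.5205 × 10^6
Stock = 90.6 nM × 5.5205 × 10^6 = 5.002 × 10^8 nM = 0.500 M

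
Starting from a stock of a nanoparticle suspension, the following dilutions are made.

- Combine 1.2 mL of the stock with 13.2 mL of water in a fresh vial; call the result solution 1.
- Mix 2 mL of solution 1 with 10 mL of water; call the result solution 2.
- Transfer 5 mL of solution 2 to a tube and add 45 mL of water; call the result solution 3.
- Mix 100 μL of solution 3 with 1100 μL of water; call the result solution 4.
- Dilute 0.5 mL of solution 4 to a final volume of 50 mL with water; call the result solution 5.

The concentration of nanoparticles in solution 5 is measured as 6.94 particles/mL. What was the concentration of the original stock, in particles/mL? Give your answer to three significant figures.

Step 1: 1.2 mL + 13.2 mL = 14.4 mL total → factor 14.4/1.2 = 12
Step 2: 2 mL + 10 mL = 12 mL total → factor 12/2 = 6
Step 3: 5 mL + 45 mL = 50 mL total → factor 50/5 = 10
Step 4: 100 μL + 1100 μL = 1200 μL total → factor 1200/100 = 12
Step 5: 0.5 mL brought to 50 mL → factor 50/0.5 = 100
Overall dilution factor = 12 × 6 × 10 × 12 × 100 = 8.64 × 10^5
Stock = 6.94 particles/mL × 8.64 × 10^5 = 6.00 × 10^6 particles/mL

6.00 × 10^6 particles/mL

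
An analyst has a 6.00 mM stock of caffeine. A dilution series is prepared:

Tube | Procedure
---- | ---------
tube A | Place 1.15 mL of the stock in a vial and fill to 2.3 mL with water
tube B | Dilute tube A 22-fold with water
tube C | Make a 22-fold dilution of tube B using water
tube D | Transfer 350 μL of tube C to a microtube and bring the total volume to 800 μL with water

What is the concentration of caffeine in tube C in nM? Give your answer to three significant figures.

6.20 × 10^3 nM

Step 1: 1.15 mL brought to 2.3 mL → factor 2.3/1.15 = 2
Step 2: 22-fold → factor 22
Step 3: 22-fold → factor 22
Dilution factor through tube C = 2 × 22 × 22 = 968
[tube C] = 6.00 mM / 968 = 0.006198 mM = 6.20 × 10^3 nM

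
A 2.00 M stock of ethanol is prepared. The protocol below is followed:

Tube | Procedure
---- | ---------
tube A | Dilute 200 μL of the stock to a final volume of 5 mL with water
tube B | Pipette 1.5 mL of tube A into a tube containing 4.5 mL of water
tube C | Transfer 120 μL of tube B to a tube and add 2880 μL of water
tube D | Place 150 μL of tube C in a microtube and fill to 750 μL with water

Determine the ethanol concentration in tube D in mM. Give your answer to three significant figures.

0.160 mM

Step 1: 200 μL brought to 5 mL → factor 5000/200 = 25
Step 2: 1.5 mL + 4.5 mL = 6 mL total → factor 6/1.5 = 4
Step 3: 120 μL + 2880 μL = 3000 μL total → factor 3000/120 = 25
Step 4: 150 μL brought to 750 μL → factor 750/150 = 5
Overall dilution factor = 25 × 4 × 25 × 5 = 12500
Final = 2.00 M / 12500 = 0.0001600 M = 0.160 mM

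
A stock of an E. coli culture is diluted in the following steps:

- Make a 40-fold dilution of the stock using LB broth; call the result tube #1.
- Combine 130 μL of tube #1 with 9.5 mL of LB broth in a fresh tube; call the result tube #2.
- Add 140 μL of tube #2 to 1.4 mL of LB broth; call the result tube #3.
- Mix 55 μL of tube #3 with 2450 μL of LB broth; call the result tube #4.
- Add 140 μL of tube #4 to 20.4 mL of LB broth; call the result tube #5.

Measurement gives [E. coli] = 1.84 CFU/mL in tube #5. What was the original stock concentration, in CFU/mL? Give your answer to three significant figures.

Step 1: 40-fold → factor 40
Step 2: 130 μL + 9.5 mL = 9630 μL total → factor 9630/130 = 74.077
Step 3: 140 μL + 1.4 mL = 1540 μL total → factor 1540/140 = 11
Step 4: 55 μL + 2450 μL = 2505 μL total → factor 2505/55 = 45.545
Step 5: 140 μL + 20.4 mL = 20540 μL total → factor 20540/140 = 146.71
Overall dilution factor = 40 × 74.077 × 11 × 45.545 × 146.71 = 2.178 × 10^8
Stock = 1.84 CFU/mL × 2.178 × 10^8 = 4.01 × 10^8 CFU/mL

4.01 × 10^8 CFU/mL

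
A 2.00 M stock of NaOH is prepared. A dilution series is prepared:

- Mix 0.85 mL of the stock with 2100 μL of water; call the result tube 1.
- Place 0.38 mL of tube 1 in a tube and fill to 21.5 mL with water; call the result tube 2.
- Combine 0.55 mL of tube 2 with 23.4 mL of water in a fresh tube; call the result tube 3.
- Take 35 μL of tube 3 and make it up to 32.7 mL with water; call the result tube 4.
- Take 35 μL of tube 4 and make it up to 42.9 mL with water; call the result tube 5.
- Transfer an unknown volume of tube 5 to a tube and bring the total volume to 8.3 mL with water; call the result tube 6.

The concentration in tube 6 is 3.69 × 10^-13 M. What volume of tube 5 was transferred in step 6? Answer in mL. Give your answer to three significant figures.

Step 1: 0.85 mL + 2100 μL = 2.95 mL total → factor 2.95/0.85 = 3.4706
Step 2: 0.38 mL brought to 21.5 mL → factor 21.5/0.38 = 56.579
Step 3: 0.55 mL + 23.4 mL = 23.95 mL total → factor 23.95/0.55 = 43.545
Step 4: 35 μL brought to 32.7 mL → factor 32700/35 = 934.29
Step 5: 35 μL brought to 42.9 mL → factor 42900/35 = 1225.7
Step 6: v brought to 8.3 mL → factor = 8.3 mL/v
Product of known-step factors = 9.792 × 10^9
Overall factor = 2.00 M / (3.69 × 10^-13 M) = 5.4201 × 10^12
Step-6 factor = 5.4201 × 10^12 / 9.792 × 10^9 = 553.52
v = 8.3 mL / 553.52 = 0.0150 mL

0.0150 mL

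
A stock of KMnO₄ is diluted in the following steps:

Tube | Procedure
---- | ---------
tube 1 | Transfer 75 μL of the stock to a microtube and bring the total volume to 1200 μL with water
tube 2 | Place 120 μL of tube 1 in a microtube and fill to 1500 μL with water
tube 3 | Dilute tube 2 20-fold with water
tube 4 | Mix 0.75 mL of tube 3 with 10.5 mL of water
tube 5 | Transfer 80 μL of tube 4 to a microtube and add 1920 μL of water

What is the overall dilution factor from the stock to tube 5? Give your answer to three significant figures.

Step 1: 75 μL brought to 1200 μL → factor 1200/75 = 16
Step 2: 120 μL brought to 1500 μL → factor 1500/120 = 12.5
Step 3: 20-fold → factor 20
Step 4: 0.75 mL + 10.5 mL = 11.25 mL total → factor 11.25/0.75 = 15
Step 5: 80 μL + 1920 μL = 2000 μL total → factor 2000/80 = 25
Overall dilution factor = 16 × 12.5 × 20 × 15 × 25 = 1.5 × 10^6

1.50 × 10^6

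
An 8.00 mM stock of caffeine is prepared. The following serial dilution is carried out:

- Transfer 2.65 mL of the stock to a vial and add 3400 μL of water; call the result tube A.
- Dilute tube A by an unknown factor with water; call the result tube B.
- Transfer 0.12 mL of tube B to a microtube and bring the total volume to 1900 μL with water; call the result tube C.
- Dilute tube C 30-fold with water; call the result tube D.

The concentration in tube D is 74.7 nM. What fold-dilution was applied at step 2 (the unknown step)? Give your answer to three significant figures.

Step 1: 2.65 mL + 3400 μL = 6.05 mL total → factor 6.05/2.65 = 2.283
Step 2: unknown factor x
Step 3: 0.12 mL brought to 1900 μL → factor 1.9/0.12 = 15.833
Step 4: 30-fold → factor 30
Product of known-step factors = 1084.4
Overall factor = 8.00 mM / (74.7 nM) = 1.071 × 10^5
x = 1.071 × 10^5 / 1084.4 = 98.8

98.8-fold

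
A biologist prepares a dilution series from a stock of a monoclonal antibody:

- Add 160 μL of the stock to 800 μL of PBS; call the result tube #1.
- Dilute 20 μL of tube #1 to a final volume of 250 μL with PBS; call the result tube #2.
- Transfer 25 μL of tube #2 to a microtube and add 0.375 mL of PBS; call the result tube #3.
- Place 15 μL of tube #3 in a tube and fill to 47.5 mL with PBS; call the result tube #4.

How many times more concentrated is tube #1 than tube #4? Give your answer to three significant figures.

6.33 × 10^5

Step 1: 160 μL + 800 μL = 960 μL total → factor 960/160 = 6
Step 2: 20 μL brought to 250 μL → factor 250/20 = 12.5
Step 3: 25 μL + 0.375 mL = 400 μL total → factor 400/25 = 16
Step 4: 15 μL brought to 47.5 mL → factor 47500/15 = 3166.7
Dilution factor to tube #1 = 6; to tube #4 = 3.8 × 10^6
[tube #1]/[tube #4] = (factor to tube #4)/(factor to tube #1) = 3.8 × 10^6/6 = 6.33 × 10^5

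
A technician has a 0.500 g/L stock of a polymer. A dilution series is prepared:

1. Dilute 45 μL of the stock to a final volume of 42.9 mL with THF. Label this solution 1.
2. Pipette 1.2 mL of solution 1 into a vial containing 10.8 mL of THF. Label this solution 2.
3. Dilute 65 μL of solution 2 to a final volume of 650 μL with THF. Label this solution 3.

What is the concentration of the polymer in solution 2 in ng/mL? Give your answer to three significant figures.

52.4 ng/mL

Step 1: 45 μL brought to 42.9 mL → factor 42900/45 = 953.33
Step 2: 1.2 mL + 10.8 mL = 12 mL total → factor 12/1.2 = 10
Dilution factor through solution 2 = 953.33 × 10 = 9533.3
[solution 2] = 0.500 g/L / 9533.3 = 5.245 × 10^-5 g/L = 52.4 ng/mL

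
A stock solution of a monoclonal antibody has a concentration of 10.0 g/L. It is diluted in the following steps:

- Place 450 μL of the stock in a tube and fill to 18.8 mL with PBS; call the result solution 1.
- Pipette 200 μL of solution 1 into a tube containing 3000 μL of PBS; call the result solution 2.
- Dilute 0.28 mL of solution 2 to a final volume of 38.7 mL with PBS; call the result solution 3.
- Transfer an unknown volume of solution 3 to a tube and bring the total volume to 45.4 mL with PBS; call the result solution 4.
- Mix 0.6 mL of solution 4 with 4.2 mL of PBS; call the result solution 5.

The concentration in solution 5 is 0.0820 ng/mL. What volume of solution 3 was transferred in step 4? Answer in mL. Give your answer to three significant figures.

Step 1: 450 μL brought to 18.8 mL → factor 18800/450 = 41.778
Step 2: 200 μL + 3000 μL = 3200 μL total → factor 3200/200 = 16
Step 3: 0.28 mL brought to 38.7 mL → factor 38.7/0.28 = 138.21
Step 4: v brought to 45.4 mL → factor = 45.4 mL/v
Step 5: 0.6 mL + 4.2 mL = 4.8 mL total → factor 4.8/0.6 = 8
Product of known-step factors = 7.3911 × 10^5
Overall factor = 10.0 g/L / (0.0820 ng/mL) = 1.2195 × 10^8
Step-4 factor = 1.2195 × 10^8 / 7.3911 × 10^5 = 165
v = 45.4 mL / 165 = 0.275 mL

0.275 mL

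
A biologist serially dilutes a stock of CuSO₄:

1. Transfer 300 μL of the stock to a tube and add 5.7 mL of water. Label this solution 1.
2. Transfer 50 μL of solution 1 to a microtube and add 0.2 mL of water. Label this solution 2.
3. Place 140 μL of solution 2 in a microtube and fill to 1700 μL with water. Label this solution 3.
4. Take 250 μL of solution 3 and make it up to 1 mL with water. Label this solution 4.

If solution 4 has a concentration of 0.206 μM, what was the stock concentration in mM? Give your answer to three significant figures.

1.00 mM

Step 1: 300 μL + 5.7 mL = 6000 μL total → factor 6000/300 = 20
Step 2: 50 μL + 0.2 mL = 250 μL total → factor 250/50 = 5
Step 3: 140 μL brought to 1700 μL → factor 1700/140 = 12.143
Step 4: 250 μL brought to 1 mL → factor 1000/250 = 4
Overall dilution factor = 20 × 5 × 12.143 × 4 = 4857.1
Stock = 0.206 μM × 4857.1 = 1001 μM = 1.00 mM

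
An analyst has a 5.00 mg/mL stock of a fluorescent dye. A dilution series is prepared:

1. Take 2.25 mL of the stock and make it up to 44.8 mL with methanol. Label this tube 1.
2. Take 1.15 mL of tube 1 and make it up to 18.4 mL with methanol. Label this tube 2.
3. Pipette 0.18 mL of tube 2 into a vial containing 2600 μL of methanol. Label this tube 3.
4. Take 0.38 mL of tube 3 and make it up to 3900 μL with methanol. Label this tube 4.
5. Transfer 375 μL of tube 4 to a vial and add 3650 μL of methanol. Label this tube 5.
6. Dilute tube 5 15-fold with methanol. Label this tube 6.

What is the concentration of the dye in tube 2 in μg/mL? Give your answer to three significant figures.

Step 1: 2.25 mL brought to 44.8 mL → factor 44.8/2.25 = 19.911
Step 2: 1.15 mL brought to 18.4 mL → factor 18.4/1.15 = 16
Dilution factor through tube 2 = 19.911 × 16 = 318.58
[tube 2] = 5.00 mg/mL / 318.58 = 0.01569 mg/mL = 15.7 μg/mL

15.7 μg/mL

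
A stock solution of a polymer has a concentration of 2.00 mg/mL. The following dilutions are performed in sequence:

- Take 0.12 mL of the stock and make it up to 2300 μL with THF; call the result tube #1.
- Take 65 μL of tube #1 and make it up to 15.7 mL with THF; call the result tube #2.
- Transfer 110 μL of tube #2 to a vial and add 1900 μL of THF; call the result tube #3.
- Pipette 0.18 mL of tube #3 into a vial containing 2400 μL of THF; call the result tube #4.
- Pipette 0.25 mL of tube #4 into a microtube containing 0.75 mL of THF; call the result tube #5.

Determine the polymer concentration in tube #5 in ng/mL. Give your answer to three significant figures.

Step 1: 0.12 mL brought to 2300 μL → factor 2.3/0.12 = 19.167
Step 2: 65 μL brought to 15.7 mL → factor 15700/65 = 241.54
Step 3: 110 μL + 1900 μL = 2010 μL total → factor 2010/110 = 18.273
Step 4: 0.18 mL + 2400 μL = 2.58 mL total → factor 2.58/0.18 = 14.333
Step 5: 0.25 mL + 0.75 mL = 1 mL total → factor 1/0.25 = 4
Overall dilution factor = 19.167 × 241.54 × 18.273 × 14.333 × 4 = 4.85 × 10^6
Final = 2.00 mg/mL / 4.85 × 10^6 = 4.124 × 10^-7 mg/mL = 0.412 ng/mL

0.412 ng/mL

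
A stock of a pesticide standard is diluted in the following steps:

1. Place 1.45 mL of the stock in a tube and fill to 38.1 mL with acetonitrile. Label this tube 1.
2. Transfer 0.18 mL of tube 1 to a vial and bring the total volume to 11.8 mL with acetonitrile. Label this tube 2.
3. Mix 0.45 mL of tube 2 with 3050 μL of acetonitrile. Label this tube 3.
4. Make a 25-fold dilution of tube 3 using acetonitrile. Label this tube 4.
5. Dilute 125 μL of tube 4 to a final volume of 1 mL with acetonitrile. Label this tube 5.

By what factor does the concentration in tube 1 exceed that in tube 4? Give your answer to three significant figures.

1.27 × 10^4

Step 1: 1.45 mL brought to 38.1 mL → factor 38.1/1.45 = 26.276
Step 2: 0.18 mL brought to 11.8 mL → factor 11.8/0.18 = 65.556
Step 3: 0.45 mL + 3050 μL = 3.5 mL total → factor 3.5/0.45 = 7.7778
Step 4: 25-fold → factor 25
Dilution factor to tube 1 = 26.276; to tube 4 = 3.3494 × 10^5
[tube 1]/[tube 4] = (factor to tube 4)/(factor to tube 1) = 3.3494 × 10^5/26.276 = 1.27 × 10^4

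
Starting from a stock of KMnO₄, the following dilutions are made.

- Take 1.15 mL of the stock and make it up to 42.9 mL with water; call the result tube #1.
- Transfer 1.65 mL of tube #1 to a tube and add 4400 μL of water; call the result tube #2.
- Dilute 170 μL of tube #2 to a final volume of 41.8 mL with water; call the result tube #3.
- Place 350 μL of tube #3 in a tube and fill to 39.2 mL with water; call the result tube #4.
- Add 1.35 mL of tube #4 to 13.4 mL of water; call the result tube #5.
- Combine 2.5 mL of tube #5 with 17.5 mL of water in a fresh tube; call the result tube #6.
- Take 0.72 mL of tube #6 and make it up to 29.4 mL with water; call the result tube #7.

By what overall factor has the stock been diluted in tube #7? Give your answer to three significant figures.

Step 1: 1.15 mL brought to 42.9 mL → factor 42.9/1.15 = 37.304
Step 2: 1.65 mL + 4400 μL = 6.05 mL total → factor 6.05/1.65 = 3.6667
Step 3: 170 μL brought to 41.8 mL → factor 41800/170 = 245.88
Step 4: 350 μL brought to 39.2 mL → factor 39200/350 = 112
Step 5: 1.35 mL + 13.4 mL = 14.75 mL total → factor 14.75/1.35 = 10.926
Step 6: 2.5 mL + 17.5 mL = 20 mL total → factor 20/2.5 = 8
Step 7: 0.72 mL brought to 29.4 mL → factor 29.4/0.72 = 40.833
Overall dilution factor = 37.304 × 3.6667 × 245.88 × 112 × 10.926 × 8 × 40.833 = 1.3444 × 10^10

1.34 × 10^10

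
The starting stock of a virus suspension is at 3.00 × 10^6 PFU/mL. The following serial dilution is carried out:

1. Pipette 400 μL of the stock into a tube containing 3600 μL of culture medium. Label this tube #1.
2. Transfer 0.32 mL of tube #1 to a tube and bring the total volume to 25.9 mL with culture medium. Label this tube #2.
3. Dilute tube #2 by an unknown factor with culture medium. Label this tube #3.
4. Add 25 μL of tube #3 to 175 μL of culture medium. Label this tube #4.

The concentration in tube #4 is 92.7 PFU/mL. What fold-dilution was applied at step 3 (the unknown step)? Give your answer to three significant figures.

5.00-fold

Step 1: 400 μL + 3600 μL = 4000 μL total → factor 4000/400 = 10
Step 2: 0.32 mL brought to 25.9 mL → factor 25.9/0.32 = 80.938
Step 3: unknown factor x
Step 4: 25 μL + 175 μL = 200 μL total → factor 200/25 = 8
Product of known-step factors = 6475
Overall factor = 3.00 × 10^6 PFU/mL / (92.7 PFU/mL) = 32362
x = 32362 / 6475 = 5.00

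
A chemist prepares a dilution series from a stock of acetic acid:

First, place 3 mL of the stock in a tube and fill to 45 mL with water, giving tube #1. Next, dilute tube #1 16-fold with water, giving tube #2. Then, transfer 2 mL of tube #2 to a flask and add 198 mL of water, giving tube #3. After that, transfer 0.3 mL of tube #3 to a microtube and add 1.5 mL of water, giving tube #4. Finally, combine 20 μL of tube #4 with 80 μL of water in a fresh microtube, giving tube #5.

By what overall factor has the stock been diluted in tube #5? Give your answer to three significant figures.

Step 1: 3 mL brought to 45 mL → factor 45/3 = 15
Step 2: 16-fold → factor 16
Step 3: 2 mL + 198 mL = 200 mL total → factor 200/2 = 100
Step 4: 0.3 mL + 1.5 mL = 1.8 mL total → factor 1.8/0.3 = 6
Step 5: 20 μL + 80 μL = 100 μL total → factor 100/20 = 5
Overall dilution factor = 15 × 16 × 100 × 6 × 5 = 7.2 × 10^5

7.20 × 10^5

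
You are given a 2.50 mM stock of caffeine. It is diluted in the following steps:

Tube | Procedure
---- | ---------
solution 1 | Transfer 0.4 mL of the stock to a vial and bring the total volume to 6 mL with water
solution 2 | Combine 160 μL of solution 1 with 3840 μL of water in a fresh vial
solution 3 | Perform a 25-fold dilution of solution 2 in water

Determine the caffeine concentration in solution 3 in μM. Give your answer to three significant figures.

Step 1: 0.4 mL brought to 6 mL → factor 6/0.4 = 15
Step 2: 160 μL + 3840 μL = 4000 μL total → factor 4000/160 = 25
Step 3: 25-fold → factor 25
Overall dilution factor = 15 × 25 × 25 = 9375
Final = 2.50 mM / 9375 = 0.0002667 mM = 0.267 μM

0.267 μM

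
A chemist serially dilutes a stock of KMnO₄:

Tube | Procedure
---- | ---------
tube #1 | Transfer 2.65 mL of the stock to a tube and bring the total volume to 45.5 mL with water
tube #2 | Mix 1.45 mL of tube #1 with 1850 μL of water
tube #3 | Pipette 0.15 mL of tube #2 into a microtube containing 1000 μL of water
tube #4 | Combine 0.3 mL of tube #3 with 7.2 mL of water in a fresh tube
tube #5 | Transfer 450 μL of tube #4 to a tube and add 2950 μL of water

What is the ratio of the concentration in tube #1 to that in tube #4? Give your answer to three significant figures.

Step 1: 2.65 mL brought to 45.5 mL → factor 45.5/2.65 = 17.17
Step 2: 1.45 mL + 1850 μL = 3.3 mL total → factor 3.3/1.45 = 2.2759
Step 3: 0.15 mL + 1000 μL = 1.15 mL total → factor 1.15/0.15 = 7.6667
Step 4: 0.3 mL + 7.2 mL = 7.5 mL total → factor 7.5/0.3 = 25
Dilution factor to tube #1 = 17.17; to tube #4 = 7489.6
[tube #1]/[tube #4] = (factor to tube #4)/(factor to tube #1) = 7489.6/17.17 = 436

436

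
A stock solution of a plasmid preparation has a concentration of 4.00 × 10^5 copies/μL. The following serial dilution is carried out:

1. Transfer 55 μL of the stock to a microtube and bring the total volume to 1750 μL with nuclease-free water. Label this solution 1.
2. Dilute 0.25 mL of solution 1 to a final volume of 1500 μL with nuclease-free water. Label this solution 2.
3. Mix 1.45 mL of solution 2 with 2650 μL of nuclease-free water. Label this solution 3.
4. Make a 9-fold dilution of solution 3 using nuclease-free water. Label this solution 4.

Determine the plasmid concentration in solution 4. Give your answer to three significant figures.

82.3 copies/μL

Step 1: 55 μL brought to 1750 μL → factor 1750/55 = 31.818
Step 2: 0.25 mL brought to 1500 μL → factor 1.5/0.25 = 6
Step 3: 1.45 mL + 2650 μL = 4.1 mL total → factor 4.1/1.45 = 2.8276
Step 4: 9-fold → factor 9
Overall dilution factor = 31.818 × 6 × 2.8276 × 9 = 4858.3
Final = 4.00 × 10^5 copies/μL / 4858.3 = 82.3 copies/μL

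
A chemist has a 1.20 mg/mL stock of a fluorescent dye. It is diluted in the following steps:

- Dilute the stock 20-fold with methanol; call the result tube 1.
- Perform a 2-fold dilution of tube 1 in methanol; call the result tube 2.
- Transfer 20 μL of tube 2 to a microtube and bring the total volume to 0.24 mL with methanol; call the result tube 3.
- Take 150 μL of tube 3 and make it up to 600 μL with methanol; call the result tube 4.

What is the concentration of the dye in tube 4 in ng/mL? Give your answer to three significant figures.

625 ng/mL

Step 1: 20-fold → factor 20
Step 2: 2-fold → factor 2
Step 3: 20 μL brought to 0.24 mL → factor 240/20 = 12
Step 4: 150 μL brought to 600 μL → factor 600/150 = 4
Overall dilution factor = 20 × 2 × 12 × 4 = 1920
Final = 1.20 mg/mL / 1920 = 0.0006250 mg/mL = 625 ng/mL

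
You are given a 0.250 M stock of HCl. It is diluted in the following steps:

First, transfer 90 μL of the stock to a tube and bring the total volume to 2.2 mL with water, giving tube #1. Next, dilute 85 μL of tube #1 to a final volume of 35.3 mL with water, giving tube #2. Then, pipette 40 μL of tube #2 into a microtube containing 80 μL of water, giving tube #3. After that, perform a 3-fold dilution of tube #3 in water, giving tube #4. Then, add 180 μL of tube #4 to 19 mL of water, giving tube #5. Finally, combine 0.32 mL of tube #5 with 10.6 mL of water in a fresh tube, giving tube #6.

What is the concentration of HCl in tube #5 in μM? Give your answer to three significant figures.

Step 1: 90 μL brought to 2.2 mL → factor 2200/90 = 24.444
Step 2: 85 μL brought to 35.3 mL → factor 35300/85 = 415.29
Step 3: 40 μL + 80 μL = 120 μL total → factor 120/40 = 3
Step 4: 3-fold → factor 3
Step 5: 180 μL + 19 mL = 19180 μL total → factor 19180/180 = 106.56
Dilution factor through tube #5 = 24.444 × 415.29 × 3 × 3 × 106.56 = 9.7354 × 10^6
[tube #5] = 0.250 M / 9.7354 × 10^6 = 2.568 × 10^-8 M = 0.0257 μM

0.0257 μM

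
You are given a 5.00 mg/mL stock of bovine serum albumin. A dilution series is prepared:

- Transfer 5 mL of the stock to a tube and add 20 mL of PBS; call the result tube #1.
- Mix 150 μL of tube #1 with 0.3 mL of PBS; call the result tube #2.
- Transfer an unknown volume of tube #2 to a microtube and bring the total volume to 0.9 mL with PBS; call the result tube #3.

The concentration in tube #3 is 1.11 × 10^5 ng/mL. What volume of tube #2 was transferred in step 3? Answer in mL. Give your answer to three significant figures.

0.300 mL

Step 1: 5 mL + 20 mL = 25 mL total → factor 25/5 = 5
Step 2: 150 μL + 0.3 mL = 450 μL total → factor 450/150 = 3
Step 3: v brought to 0.9 mL → factor = 0.9 mL/v
Product of known-step factors = 15
Overall factor = 5.00 mg/mL / (1.11 × 10^5 ng/mL) = 45.045
Step-3 factor = 45.045 / 15 = 3.003
v = 0.9 mL / 3.003 = 0.300 mL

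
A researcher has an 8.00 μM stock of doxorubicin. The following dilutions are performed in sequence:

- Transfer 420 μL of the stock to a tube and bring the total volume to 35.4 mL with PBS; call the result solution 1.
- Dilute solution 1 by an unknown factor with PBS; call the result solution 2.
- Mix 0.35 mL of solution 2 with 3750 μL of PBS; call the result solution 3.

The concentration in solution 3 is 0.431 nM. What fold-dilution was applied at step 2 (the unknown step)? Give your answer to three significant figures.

Step 1: 420 μL brought to 35.4 mL → factor 35400/420 = 84.286
Step 2: unknown factor x
Step 3: 0.35 mL + 3750 μL = 4.1 mL total → factor 4.1/0.35 = 11.714
Product of known-step factors = 987.35
Overall factor = 8.00 μM / (0.431 nM) = 18561
x = 18561 / 987.35 = 18.8

18.8-fold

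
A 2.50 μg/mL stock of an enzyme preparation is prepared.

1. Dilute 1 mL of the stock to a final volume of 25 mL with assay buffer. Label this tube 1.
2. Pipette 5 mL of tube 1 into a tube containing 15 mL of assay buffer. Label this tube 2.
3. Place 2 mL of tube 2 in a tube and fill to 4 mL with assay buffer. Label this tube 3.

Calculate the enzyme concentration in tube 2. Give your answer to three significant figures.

Step 1: 1 mL brought to 25 mL → factor 25/1 = 25
Step 2: 5 mL + 15 mL = 20 mL total → factor 20/5 = 4
Dilution factor through tube 2 = 25 × 4 = 100
[tube 2] = 2.50 μg/mL / 100 = 0.0250 μg/mL

0.0250 μg/mL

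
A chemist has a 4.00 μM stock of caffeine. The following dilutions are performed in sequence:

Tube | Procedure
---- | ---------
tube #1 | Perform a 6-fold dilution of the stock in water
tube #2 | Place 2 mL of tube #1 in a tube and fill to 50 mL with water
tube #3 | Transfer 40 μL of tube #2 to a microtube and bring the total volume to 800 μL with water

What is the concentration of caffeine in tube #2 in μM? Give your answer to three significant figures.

0.0267 μM

Step 1: 6-fold → factor 6
Step 2: 2 mL brought to 50 mL → factor 50/2 = 25
Dilution factor through tube #2 = 6 × 25 = 150
[tube #2] = 4.00 μM / 150 = 0.0267 μM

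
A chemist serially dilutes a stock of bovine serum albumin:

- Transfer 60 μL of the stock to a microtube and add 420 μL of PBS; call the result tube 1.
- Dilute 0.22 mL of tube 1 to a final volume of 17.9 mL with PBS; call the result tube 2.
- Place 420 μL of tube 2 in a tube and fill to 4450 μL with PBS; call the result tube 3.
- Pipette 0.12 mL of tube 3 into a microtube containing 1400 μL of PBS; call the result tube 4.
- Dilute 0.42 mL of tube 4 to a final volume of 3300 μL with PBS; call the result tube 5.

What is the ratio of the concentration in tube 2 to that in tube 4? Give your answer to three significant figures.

134

Step 1: 60 μL + 420 μL = 480 μL total → factor 480/60 = 8
Step 2: 0.22 mL brought to 17.9 mL → factor 17.9/0.22 = 81.364
Step 3: 420 μL brought to 4450 μL → factor 4450/420 = 10.595
Step 4: 0.12 mL + 1400 μL = 1.52 mL total → factor 1.52/0.12 = 12.667
Dilution factor to tube 2 = 650.91; to tube 4 = 87356
[tube 2]/[tube 4] = (factor to tube 4)/(factor to tube 2) = 87356/650.91 = 134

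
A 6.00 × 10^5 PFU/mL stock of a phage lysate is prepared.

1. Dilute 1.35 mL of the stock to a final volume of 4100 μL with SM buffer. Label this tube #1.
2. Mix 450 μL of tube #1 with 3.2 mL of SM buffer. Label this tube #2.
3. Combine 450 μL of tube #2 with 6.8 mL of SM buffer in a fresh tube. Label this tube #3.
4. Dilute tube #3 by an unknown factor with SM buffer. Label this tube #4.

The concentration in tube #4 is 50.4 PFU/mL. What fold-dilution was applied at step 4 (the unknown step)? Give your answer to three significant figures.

30.0-fold

Step 1: 1.35 mL brought to 4100 μL → factor 4.1/1.35 = 3.037
Step 2: 450 μL + 3.2 mL = 3650 μL total → factor 3650/450 = 8.1111
Step 3: 450 μL + 6.8 mL = 7250 μL total → factor 7250/450 = 16.111
Step 4: unknown factor x
Product of known-step factors = 396.88
Overall factor = 6.00 × 10^5 PFU/mL / (50.4 PFU/mL) = 11905
x = 11905 / 396.88 = 30.0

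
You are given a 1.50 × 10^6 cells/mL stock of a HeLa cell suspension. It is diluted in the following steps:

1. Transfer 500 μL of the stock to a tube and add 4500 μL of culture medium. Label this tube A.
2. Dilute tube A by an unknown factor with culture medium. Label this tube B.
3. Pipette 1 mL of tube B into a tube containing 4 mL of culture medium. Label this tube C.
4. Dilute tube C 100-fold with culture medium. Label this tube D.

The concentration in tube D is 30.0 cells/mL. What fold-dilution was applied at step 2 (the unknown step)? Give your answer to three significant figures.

10.0-fold

Step 1: 500 μL + 4500 μL = 5000 μL total → factor 5000/500 = 10
Step 2: unknown factor x
Step 3: 1 mL + 4 mL = 5 mL total → factor 5/1 = 5
Step 4: 100-fold → factor 100
Product of known-step factors = 5000
Overall factor = 1.50 × 10^6 cells/mL / (30.0 cells/mL) = 50000
x = 50000 / 5000 = 10.0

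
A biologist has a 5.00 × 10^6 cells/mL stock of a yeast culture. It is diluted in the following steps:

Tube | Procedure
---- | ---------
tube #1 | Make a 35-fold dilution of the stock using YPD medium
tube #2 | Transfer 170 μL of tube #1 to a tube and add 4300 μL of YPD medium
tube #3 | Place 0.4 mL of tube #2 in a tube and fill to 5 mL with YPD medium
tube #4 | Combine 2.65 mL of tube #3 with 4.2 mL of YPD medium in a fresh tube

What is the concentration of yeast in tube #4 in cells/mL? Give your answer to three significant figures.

Step 1: 35-fold → factor 35
Step 2: 170 μL + 4300 μL = 4470 μL total → factor 4470/170 = 26.294
Step 3: 0.4 mL brought to 5 mL → factor 5/0.4 = 12.5
Step 4: 2.65 mL + 4.2 mL = 6.85 mL total → factor 6.85/2.65 = 2.5849
Overall dilution factor = 35 × 26.294 × 12.5 × 2.5849 = 29736
Final = 5.00 × 10^6 cells/mL / 29736 = 168 cells/mL

168 cells/mL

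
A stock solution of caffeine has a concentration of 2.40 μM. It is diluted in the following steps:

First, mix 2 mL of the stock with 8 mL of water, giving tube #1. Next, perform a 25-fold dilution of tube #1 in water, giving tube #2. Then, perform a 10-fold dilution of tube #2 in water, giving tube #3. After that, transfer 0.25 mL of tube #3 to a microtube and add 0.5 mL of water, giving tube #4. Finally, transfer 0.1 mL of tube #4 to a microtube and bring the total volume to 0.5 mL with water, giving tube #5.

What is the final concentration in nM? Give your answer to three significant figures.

Step 1: 2 mL + 8 mL = 10 mL total → factor 10/2 = 5
Step 2: 25-fold → factor 25
Step 3: 10-fold → factor 10
Step 4: 0.25 mL + 0.5 mL = 0.75 mL total → factor 0.75/0.25 = 3
Step 5: 0.1 mL brought to 0.5 mL → factor 0.5/0.1 = 5
Overall dilution factor = 5 × 25 × 10 × 3 × 5 = 18750
Final = 2.40 μM / 18750 = 0.0001280 μM = 0.128 nM

0.128 nM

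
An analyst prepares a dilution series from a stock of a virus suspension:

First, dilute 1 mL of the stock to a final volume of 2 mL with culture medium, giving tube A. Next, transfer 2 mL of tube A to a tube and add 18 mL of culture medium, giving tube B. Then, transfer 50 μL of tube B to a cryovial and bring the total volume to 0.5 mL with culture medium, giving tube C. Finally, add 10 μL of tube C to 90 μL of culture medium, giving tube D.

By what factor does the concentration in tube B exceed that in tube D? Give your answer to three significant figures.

Step 1: 1 mL brought to 2 mL → factor 2/1 = 2
Step 2: 2 mL + 18 mL = 20 mL total → factor 20/2 = 10
Step 3: 50 μL brought to 0.5 mL → factor 500/50 = 10
Step 4: 10 μL + 90 μL = 100 μL total → factor 100/10 = 10
Dilution factor to tube B = 20; to tube D = 2000
[tube B]/[tube D] = (factor to tube D)/(factor to tube B) = 2000/20 = 100

100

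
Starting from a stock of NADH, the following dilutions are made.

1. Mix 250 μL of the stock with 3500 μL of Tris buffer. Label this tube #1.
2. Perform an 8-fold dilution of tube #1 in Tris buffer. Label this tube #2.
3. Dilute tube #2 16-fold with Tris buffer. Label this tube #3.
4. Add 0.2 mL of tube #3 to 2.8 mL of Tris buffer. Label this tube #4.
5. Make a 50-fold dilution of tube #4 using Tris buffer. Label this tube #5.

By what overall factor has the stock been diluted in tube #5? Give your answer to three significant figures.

Step 1: 250 μL + 3500 μL = 3750 μL total → factor 3750/250 = 15
Step 2: 8-fold → factor 8
Step 3: 16-fold → factor 16
Step 4: 0.2 mL + 2.8 mL = 3 mL total → factor 3/0.2 = 15
Step 5: 50-fold → factor 50
Overall dilution factor = 15 × 8 × 16 × 15 × 50 = 1.44 × 10^6

1.44 × 10^6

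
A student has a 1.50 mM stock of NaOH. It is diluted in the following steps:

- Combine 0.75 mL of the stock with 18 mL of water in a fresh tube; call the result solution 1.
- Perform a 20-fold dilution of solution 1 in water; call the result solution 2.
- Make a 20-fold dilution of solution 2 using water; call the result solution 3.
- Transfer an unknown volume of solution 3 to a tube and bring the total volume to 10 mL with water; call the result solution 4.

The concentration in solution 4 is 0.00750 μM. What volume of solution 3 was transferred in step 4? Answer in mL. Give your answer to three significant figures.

0.500 mL

Step 1: 0.75 mL + 18 mL = 18.75 mL total → factor 18.75/0.75 = 25
Step 2: 20-fold → factor 20
Step 3: 20-fold → factor 20
Step 4: v brought to 10 mL → factor = 10 mL/v
Product of known-step factors = 10000
Overall factor = 1.50 mM / (0.00750 μM) = 2 × 10^5
Step-4 factor = 2 × 10^5 / 10000 = 20
v = 10 mL / 20 = 0.500 mL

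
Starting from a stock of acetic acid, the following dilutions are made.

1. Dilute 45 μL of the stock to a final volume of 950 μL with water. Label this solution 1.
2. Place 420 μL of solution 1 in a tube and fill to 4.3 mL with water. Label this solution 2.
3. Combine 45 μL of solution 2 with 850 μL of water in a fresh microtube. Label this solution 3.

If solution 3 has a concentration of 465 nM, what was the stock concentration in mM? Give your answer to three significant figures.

Step 1: 45 μL brought to 950 μL → factor 950/45 = 21.111
Step 2: 420 μL brought to 4.3 mL → factor 4300/420 = 10.238
Step 3: 45 μL + 850 μL = 895 μL total → factor 895/45 = 19.889
Overall dilution factor = 21.111 × 10.238 × 19.889 = 4298.7
Stock = 465 nM × 4298.7 = 1.999 × 10^6 nM = 2.00 mM

2.00 mM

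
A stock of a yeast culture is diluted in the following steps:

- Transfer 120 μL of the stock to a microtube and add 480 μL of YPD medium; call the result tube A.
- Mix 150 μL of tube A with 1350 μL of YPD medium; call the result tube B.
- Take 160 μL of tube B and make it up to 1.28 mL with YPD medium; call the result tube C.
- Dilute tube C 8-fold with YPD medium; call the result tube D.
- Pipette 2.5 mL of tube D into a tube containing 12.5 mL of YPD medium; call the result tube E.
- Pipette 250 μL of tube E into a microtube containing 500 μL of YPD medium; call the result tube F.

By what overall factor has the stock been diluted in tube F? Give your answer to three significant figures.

Step 1: 120 μL + 480 μL = 600 μL total → factor 600/120 = 5
Step 2: 150 μL + 1350 μL = 1500 μL total → factor 1500/150 = 10
Step 3: 160 μL brought to 1.28 mL → factor 1280/160 = 8
Step 4: 8-fold → factor 8
Step 5: 2.5 mL + 12.5 mL = 15 mL total → factor 15/2.5 = 6
Step 6: 250 μL + 500 μL = 750 μL total → factor 750/250 = 3
Overall dilution factor = 5 × 10 × 8 × 8 × 6 × 3 = 57600

5.76 × 10^4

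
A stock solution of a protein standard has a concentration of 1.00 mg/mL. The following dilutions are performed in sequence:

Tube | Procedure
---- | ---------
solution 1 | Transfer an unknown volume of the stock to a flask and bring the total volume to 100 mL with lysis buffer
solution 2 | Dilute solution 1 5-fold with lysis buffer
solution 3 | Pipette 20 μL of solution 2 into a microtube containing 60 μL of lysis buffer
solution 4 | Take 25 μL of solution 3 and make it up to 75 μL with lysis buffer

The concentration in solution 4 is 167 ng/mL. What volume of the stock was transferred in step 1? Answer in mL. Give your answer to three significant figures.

Step 1: v brought to 100 mL → factor = 100 mL/v
Step 2: 5-fold → factor 5
Step 3: 20 μL + 60 μL = 80 μL total → factor 80/20 = 4
Step 4: 25 μL brought to 75 μL → factor 75/25 = 3
Product of known-step factors = 60
Overall factor = 1.00 mg/mL / (167 ng/mL) = 5988
Step-1 factor = 5988 / 60 = 99.8
v = 100 mL / 99.8 = 1.00 mL

1.00 mL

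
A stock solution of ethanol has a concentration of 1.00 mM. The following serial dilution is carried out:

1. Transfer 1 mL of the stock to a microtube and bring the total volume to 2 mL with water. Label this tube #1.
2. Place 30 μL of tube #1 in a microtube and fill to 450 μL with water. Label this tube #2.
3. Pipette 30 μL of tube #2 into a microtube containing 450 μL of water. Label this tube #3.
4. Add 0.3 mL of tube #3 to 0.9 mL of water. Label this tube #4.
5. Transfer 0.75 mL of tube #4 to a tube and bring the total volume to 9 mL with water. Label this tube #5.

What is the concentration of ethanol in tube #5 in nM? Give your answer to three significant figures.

Step 1: 1 mL brought to 2 mL → factor 2/1 = 2
Step 2: 30 μL brought to 450 μL → factor 450/30 = 15
Step 3: 30 μL + 450 μL = 480 μL total → factor 480/30 = 16
Step 4: 0.3 mL + 0.9 mL = 1.2 mL total → factor 1.2/0.3 = 4
Step 5: 0.75 mL brought to 9 mL → factor 9/0.75 = 12
Overall dilution factor = 2 × 15 × 16 × 4 × 12 = 23040
Final = 1.00 mM / 23040 = 4.340 × 10^-5 mM = 43.4 nM

43.4 nM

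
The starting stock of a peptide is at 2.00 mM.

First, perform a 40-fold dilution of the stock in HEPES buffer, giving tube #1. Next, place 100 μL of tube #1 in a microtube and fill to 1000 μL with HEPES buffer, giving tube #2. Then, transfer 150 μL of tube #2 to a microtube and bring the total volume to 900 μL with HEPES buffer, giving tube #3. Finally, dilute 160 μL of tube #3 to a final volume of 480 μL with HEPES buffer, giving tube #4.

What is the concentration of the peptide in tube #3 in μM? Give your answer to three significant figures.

0.833 μM

Step 1: 40-fold → factor 40
Step 2: 100 μL brought to 1000 μL → factor 1000/100 = 10
Step 3: 150 μL brought to 900 μL → factor 900/150 = 6
Dilution factor through tube #3 = 40 × 10 × 6 = 2400
[tube #3] = 2.00 mM / 2400 = 0.0008333 mM = 0.833 μM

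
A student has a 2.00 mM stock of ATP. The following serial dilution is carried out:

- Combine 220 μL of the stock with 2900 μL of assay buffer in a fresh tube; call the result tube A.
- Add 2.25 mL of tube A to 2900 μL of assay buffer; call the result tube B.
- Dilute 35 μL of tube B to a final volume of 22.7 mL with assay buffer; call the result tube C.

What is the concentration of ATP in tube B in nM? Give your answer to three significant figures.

6.16 × 10^4 nM

Step 1: 220 μL + 2900 μL = 3120 μL total → factor 3120/220 = 14.182
Step 2: 2.25 mL + 2900 μL = 5.15 mL total → factor 5.15/2.25 = 2.2889
Dilution factor through tube B = 14.182 × 2.2889 = 32.461
[tube B] = 2.00 mM / 32.461 = 0.06161 mM = 6.16 × 10^4 nM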